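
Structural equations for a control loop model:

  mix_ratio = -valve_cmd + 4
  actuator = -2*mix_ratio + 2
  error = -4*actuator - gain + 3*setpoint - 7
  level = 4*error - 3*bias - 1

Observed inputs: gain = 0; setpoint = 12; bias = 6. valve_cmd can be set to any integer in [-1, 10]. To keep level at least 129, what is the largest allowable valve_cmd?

Substituting into the actuator equation gives actuator = 2*valve_cmd - 6.
Substituting into the error equation gives error = -8*valve_cmd + 53.
This gives level = -32*valve_cmd + 193.
Require -32*valve_cmd + 193 ≥ 129, so valve_cmd ≤ 2.
The largest integer in [-1, 10] satisfying this is 2.

valve_cmd = 2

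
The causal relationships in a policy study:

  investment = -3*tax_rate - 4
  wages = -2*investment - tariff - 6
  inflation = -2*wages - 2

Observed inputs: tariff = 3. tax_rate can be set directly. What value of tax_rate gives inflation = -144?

tax_rate = 12

Substituting into the wages equation gives wages = 6*tax_rate - 1.
inflation becomes -12*tax_rate.
Solve -12*tax_rate = -144: tax_rate = -144 / -12 = 12.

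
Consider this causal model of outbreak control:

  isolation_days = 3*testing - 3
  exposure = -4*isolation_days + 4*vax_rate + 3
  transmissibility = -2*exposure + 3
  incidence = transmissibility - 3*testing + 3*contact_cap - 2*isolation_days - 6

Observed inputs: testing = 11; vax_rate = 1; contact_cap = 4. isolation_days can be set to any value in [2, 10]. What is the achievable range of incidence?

Intervening on isolation_days fixes its value directly, overriding its dependence on testing.
Substituting into the exposure equation gives exposure = -4*isolation_days + 7.
So transmissibility = 8*isolation_days - 11.
So incidence = 6*isolation_days - 38.
Linear in isolation_days, so extremes are at the endpoints: isolation_days = 2 gives incidence = -26; isolation_days = 10 gives incidence = 22.

-26 to 22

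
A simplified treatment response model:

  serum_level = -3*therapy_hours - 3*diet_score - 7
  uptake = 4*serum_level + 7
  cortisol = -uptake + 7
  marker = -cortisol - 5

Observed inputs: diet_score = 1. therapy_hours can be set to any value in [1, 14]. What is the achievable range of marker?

-213 to -57

Substituting into the serum_level equation gives serum_level = -3*therapy_hours - 10.
uptake becomes -12*therapy_hours - 33.
Substituting into the cortisol equation gives cortisol = 12*therapy_hours + 40.
So marker = -12*therapy_hours - 45.
Linear in therapy_hours, so extremes are at the endpoints: therapy_hours = 1 gives marker = -57; therapy_hours = 14 gives marker = -213.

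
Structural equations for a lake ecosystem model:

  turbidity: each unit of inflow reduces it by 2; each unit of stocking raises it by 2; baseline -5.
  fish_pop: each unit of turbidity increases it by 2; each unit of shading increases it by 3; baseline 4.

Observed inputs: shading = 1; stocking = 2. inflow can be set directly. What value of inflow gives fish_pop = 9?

inflow = -1

Substituting into the turbidity equation gives turbidity = -2*inflow - 1.
Substituting into the fish_pop equation gives fish_pop = -4*inflow + 5.
Solve -4*inflow + 5 = 9: inflow = (9 - 5) / -4 = -1.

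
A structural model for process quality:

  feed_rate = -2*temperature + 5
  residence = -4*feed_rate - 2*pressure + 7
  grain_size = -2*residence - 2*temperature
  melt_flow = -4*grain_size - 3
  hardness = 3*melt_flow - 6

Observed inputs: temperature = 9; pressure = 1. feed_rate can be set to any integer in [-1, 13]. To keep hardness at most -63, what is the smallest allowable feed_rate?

Intervening on feed_rate fixes its value directly, overriding its dependence on temperature.
Substituting into the residence equation gives residence = -4*feed_rate + 5.
Substituting into the grain_size equation gives grain_size = 8*feed_rate - 28.
This gives melt_flow = -32*feed_rate + 109.
This gives hardness = -96*feed_rate + 321.
Require -96*feed_rate + 321 ≤ -63, so feed_rate ≥ 4.
The smallest integer in [-1, 13] satisfying this is 4.

feed_rate = 4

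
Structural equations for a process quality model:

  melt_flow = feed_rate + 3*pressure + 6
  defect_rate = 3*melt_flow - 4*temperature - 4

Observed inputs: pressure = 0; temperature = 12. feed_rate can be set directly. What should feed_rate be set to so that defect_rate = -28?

feed_rate = 2

Substituting into the melt_flow equation gives melt_flow = feed_rate + 6.
Substituting into the defect_rate equation gives defect_rate = 3*feed_rate - 34.
Solve 3*feed_rate - 34 = -28: feed_rate = (-28 + 34) / 3 = 2.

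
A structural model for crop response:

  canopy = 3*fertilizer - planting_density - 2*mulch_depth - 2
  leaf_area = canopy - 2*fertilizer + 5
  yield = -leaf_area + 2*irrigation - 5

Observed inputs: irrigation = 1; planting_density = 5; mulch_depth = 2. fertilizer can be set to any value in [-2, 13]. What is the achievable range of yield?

-10 to 5

Substituting into the canopy equation gives canopy = 3*fertilizer - 11.
Substituting into the leaf_area equation gives leaf_area = fertilizer - 6.
So yield = -fertilizer + 3.
Linear in fertilizer, so extremes are at the endpoints: fertilizer = -2 gives yield = 5; fertilizer = 13 gives yield = -10.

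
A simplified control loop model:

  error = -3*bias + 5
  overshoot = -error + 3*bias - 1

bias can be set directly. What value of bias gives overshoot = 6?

bias = 2

Substituting into the overshoot equation gives overshoot = 6*bias - 6.
Solve 6*bias - 6 = 6: bias = (6 + 6) / 6 = 2.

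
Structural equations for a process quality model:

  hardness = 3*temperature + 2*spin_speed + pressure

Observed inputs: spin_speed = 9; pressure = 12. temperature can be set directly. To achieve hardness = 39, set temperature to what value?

Substituting into the hardness equation gives hardness = 3*temperature + 30.
Solve 3*temperature + 30 = 39: temperature = (39 - 30) / 3 = 3.

temperature = 3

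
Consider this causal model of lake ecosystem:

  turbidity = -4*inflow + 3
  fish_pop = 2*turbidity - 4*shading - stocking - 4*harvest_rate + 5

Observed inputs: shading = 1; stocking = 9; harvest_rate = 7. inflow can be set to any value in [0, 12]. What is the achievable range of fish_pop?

-126 to -30

Substituting into the fish_pop equation gives fish_pop = -8*inflow - 30.
Linear in inflow, so extremes are at the endpoints: inflow = 0 gives fish_pop = -30; inflow = 12 gives fish_pop = -126.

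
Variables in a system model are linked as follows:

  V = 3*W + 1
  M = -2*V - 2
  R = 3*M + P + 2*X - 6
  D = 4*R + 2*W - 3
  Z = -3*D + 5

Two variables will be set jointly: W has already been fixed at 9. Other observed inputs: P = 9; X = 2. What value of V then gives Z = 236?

V = 4

With W held at 9:
Intervening on V fixes its value directly, overriding its dependence on W.
Substituting into the R equation gives R = -6*V + 1.
Substituting into the D equation gives D = -24*V + 19.
Substituting into the Z equation gives Z = 72*V - 52.
Solve 72*V - 52 = 236: V = (236 + 52) / 72 = 4.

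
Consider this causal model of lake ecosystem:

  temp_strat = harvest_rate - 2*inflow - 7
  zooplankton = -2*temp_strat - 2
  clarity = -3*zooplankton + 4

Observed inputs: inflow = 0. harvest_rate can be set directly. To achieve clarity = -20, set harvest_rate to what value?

Substituting into the temp_strat equation gives temp_strat = harvest_rate - 7.
Substituting into the zooplankton equation gives zooplankton = -2*harvest_rate + 12.
Substituting into the clarity equation gives clarity = 6*harvest_rate - 32.
Solve 6*harvest_rate - 32 = -20: harvest_rate = (-20 + 32) / 6 = 2.

harvest_rate = 2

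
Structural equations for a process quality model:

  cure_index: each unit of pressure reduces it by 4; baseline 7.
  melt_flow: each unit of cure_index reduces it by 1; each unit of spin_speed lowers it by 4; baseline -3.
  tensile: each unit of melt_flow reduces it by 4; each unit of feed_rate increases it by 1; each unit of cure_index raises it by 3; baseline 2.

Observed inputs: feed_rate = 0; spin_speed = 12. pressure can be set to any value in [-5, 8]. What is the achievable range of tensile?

Substituting into the melt_flow equation gives melt_flow = 4*pressure - 58.
Substituting into the tensile equation gives tensile = -28*pressure + 255.
Linear in pressure, so extremes are at the endpoints: pressure = -5 gives tensile = 395; pressure = 8 gives tensile = 31.

31 to 395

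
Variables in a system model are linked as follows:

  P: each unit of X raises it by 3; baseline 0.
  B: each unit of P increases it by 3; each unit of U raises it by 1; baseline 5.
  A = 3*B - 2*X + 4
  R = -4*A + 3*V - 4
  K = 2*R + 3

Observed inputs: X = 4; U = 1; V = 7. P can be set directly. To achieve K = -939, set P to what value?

Intervening on P fixes its value directly, overriding its dependence on X.
Substituting into the B equation gives B = 3*P + 6.
Substituting into the A equation gives A = 9*P + 14.
Substituting into the R equation gives R = -36*P - 39.
K becomes -72*P - 75.
Solve -72*P - 75 = -939: P = (-939 + 75) / -72 = 12.

P = 12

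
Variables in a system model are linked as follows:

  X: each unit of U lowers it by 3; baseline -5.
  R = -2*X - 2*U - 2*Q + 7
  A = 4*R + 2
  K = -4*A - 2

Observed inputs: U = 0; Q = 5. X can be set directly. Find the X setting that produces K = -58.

Intervening on X fixes its value directly, overriding its dependence on U.
Substituting into the R equation gives R = -2*X - 3.
A becomes -8*X - 10.
This gives K = 32*X + 38.
Solve 32*X + 38 = -58: X = (-58 - 38) / 32 = -3.

X = -3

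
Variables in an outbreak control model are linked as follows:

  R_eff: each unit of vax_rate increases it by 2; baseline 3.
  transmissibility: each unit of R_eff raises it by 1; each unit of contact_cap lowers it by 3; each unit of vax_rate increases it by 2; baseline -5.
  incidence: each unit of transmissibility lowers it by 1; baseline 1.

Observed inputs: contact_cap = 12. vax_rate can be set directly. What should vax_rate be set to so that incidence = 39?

vax_rate = 0

Substituting into the transmissibility equation gives transmissibility = 4*vax_rate - 38.
So incidence = -4*vax_rate + 39.
Solve -4*vax_rate + 39 = 39: vax_rate = (39 - 39) / -4 = 0.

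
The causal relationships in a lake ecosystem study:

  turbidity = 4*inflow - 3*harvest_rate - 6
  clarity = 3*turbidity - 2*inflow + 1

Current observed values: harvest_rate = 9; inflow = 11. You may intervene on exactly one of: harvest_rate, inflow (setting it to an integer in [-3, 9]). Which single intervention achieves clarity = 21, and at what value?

set harvest_rate = 8

Intervening on harvest_rate: with other inputs at their observed values, clarity = -9*harvest_rate + 93. Solving for 21 gives harvest_rate = 8, within [-3, 9].
Intervening on inflow: clarity = 10*inflow - 98. Reaching 21 requires inflow = 119/10, not an integer.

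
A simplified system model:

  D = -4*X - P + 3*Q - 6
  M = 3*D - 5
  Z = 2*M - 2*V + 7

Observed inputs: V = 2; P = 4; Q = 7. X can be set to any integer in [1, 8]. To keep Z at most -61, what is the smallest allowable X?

Substituting into the D equation gives D = -4*X + 11.
So M = -12*X + 28.
Substituting into the Z equation gives Z = -24*X + 59.
Require -24*X + 59 ≤ -61, so X ≥ 5.
The smallest integer in [1, 8] satisfying this is 5.

X = 5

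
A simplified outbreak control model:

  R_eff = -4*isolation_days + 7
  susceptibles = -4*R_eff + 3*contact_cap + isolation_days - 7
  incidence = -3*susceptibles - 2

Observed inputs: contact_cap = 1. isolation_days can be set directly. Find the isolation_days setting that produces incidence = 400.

Substituting into the susceptibles equation gives susceptibles = 17*isolation_days - 32.
So incidence = -51*isolation_days + 94.
Solve -51*isolation_days + 94 = 400: isolation_days = (400 - 94) / -51 = -6.

isolation_days = -6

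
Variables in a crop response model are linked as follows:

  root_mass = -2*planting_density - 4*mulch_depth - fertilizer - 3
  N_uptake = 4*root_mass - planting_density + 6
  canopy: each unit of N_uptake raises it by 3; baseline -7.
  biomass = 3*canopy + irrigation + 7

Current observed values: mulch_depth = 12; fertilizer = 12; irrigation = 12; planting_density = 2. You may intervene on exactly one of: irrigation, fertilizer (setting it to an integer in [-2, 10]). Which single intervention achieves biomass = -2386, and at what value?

Intervening on irrigation: with other inputs at their observed values, biomass = irrigation - 2390. Solving for -2386 gives irrigation = 4, within [-2, 10].
Intervening on fertilizer: biomass = -36*fertilizer - 1946. Reaching -2386 requires fertilizer = 110/9, not an integer.

set irrigation = 4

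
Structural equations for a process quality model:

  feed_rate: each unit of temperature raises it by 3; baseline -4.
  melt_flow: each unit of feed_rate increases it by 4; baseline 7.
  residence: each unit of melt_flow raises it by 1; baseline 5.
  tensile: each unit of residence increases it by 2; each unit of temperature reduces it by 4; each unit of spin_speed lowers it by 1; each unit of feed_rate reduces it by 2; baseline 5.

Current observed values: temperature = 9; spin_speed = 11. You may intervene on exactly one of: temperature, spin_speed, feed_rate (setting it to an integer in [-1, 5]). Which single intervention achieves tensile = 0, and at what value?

set feed_rate = 3

Intervening on temperature: tensile = 14*temperature - 6. Reaching 0 requires temperature = 3/7, not an integer.
Intervening on spin_speed: tensile = -spin_speed + 131. Reaching 0 requires spin_speed = 131, outside [-1, 5].
Intervening on feed_rate: with other inputs at their observed values, tensile = 6*feed_rate - 18. Solving for 0 gives feed_rate = 3, within [-1, 5].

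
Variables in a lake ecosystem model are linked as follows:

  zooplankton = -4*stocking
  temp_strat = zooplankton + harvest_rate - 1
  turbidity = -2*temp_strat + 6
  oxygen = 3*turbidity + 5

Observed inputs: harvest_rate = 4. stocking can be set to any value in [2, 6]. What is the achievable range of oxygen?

53 to 149

Substituting into the temp_strat equation gives temp_strat = -4*stocking + 3.
Substituting into the turbidity equation gives turbidity = 8*stocking.
Substituting into the oxygen equation gives oxygen = 24*stocking + 5.
Linear in stocking, so extremes are at the endpoints: stocking = 2 gives oxygen = 53; stocking = 6 gives oxygen = 149.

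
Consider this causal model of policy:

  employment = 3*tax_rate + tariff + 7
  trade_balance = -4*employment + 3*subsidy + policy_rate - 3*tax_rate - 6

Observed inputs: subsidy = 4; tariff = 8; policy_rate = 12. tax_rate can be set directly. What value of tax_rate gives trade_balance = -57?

tax_rate = 1

Substituting into the employment equation gives employment = 3*tax_rate + 15.
trade_balance becomes -15*tax_rate - 42.
Solve -15*tax_rate - 42 = -57: tax_rate = (-57 + 42) / -15 = 1.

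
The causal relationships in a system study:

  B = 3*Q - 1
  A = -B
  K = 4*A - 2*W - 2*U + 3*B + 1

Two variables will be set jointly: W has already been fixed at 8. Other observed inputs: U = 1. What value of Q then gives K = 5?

With W held at 8:
Substituting into the A equation gives A = -3*Q + 1.
K becomes -3*Q - 16.
Solve -3*Q - 16 = 5: Q = (5 + 16) / -3 = -7.

Q = -7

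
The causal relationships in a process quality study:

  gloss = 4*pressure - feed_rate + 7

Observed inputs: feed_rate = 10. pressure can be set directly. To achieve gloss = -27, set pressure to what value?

pressure = -6

Substituting into the gloss equation gives gloss = 4*pressure - 3.
Solve 4*pressure - 3 = -27: pressure = (-27 + 3) / 4 = -6.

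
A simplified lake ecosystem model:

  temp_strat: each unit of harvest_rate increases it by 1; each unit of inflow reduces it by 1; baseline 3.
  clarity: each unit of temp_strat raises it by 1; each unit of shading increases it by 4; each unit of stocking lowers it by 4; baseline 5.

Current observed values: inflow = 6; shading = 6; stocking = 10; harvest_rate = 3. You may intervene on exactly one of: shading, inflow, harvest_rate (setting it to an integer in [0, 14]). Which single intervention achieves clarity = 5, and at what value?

set shading = 10

Intervening on shading: with other inputs at their observed values, clarity = 4*shading - 35. Solving for 5 gives shading = 10, within [0, 14].
Intervening on inflow: clarity = -inflow - 5. Reaching 5 requires inflow = -10, outside [0, 14].
Intervening on harvest_rate: clarity = harvest_rate - 14. Reaching 5 requires harvest_rate = 19, outside [0, 14].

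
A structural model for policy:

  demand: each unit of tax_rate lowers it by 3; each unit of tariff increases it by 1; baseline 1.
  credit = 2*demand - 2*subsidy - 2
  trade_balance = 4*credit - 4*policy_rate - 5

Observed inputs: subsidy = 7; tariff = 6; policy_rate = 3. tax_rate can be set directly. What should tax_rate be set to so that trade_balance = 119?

tax_rate = -6

Substituting into the demand equation gives demand = -3*tax_rate + 7.
So credit = -6*tax_rate - 2.
trade_balance becomes -24*tax_rate - 25.
Solve -24*tax_rate - 25 = 119: tax_rate = (119 + 25) / -24 = -6.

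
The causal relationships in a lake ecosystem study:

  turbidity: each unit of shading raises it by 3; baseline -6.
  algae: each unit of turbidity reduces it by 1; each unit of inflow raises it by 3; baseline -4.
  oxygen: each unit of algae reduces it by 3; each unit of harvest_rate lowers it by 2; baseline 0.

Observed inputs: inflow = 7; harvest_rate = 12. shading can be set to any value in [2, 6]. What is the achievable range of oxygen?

Substituting into the algae equation gives algae = -3*shading + 23.
Substituting into the oxygen equation gives oxygen = 9*shading - 93.
Linear in shading, so extremes are at the endpoints: shading = 2 gives oxygen = -75; shading = 6 gives oxygen = -39.

-75 to -39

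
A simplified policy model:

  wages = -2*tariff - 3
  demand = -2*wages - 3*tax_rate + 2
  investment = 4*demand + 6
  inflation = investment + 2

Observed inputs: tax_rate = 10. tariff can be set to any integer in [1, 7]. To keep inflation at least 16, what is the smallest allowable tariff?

tariff = 6

Substituting into the demand equation gives demand = 4*tariff - 22.
This gives investment = 16*tariff - 82.
Substituting into the inflation equation gives inflation = 16*tariff - 80.
Require 16*tariff - 80 ≥ 16, so tariff ≥ 6.
The smallest integer in [1, 7] satisfying this is 6.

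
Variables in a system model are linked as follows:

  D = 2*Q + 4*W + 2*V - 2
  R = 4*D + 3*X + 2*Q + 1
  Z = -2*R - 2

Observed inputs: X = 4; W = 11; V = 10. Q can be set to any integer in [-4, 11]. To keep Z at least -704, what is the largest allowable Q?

Substituting into the D equation gives D = 2*Q + 62.
This gives R = 10*Q + 261.
Substituting into the Z equation gives Z = -20*Q - 524.
Require -20*Q - 524 ≥ -704, so Q ≤ 9.
The largest integer in [-4, 11] satisfying this is 9.

Q = 9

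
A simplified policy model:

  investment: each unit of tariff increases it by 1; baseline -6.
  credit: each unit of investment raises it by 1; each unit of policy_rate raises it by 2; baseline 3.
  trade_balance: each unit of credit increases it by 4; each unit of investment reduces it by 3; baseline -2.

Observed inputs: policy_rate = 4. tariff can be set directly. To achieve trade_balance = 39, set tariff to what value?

tariff = 3

Substituting into the credit equation gives credit = tariff + 5.
Substituting into the trade_balance equation gives trade_balance = tariff + 36.
Solve tariff + 36 = 39: tariff = (39 - 36) / 1 = 3.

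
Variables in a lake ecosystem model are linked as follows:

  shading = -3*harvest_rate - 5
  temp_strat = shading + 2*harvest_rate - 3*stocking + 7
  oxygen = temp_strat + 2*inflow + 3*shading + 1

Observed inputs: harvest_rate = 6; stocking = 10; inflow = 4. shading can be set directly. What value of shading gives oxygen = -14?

shading = -3

Intervening on shading fixes its value directly, overriding its dependence on harvest_rate.
Substituting into the temp_strat equation gives temp_strat = shading - 11.
oxygen becomes 4*shading - 2.
Solve 4*shading - 2 = -14: shading = (-14 + 2) / 4 = -3.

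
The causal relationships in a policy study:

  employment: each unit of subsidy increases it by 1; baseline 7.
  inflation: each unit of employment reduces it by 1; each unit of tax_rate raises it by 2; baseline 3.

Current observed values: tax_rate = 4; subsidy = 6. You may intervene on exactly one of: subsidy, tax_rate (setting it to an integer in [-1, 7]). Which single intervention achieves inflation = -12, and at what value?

set tax_rate = -1

Intervening on subsidy: inflation = -subsidy + 4. Reaching -12 requires subsidy = 16, outside [-1, 7].
Intervening on tax_rate: with other inputs at their observed values, inflation = 2*tax_rate - 10. Solving for -12 gives tax_rate = -1, within [-1, 7].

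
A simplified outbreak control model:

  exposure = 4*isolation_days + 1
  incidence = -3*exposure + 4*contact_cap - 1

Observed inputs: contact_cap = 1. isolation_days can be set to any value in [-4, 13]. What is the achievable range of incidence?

Substituting into the incidence equation gives incidence = -12*isolation_days.
Linear in isolation_days, so extremes are at the endpoints: isolation_days = -4 gives incidence = 48; isolation_days = 13 gives incidence = -156.

-156 to 48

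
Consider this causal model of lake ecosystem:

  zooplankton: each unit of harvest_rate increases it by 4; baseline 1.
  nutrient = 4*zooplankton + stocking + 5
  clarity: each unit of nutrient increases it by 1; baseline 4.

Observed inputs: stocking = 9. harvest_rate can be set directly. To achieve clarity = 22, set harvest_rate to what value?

harvest_rate = 0

Substituting into the nutrient equation gives nutrient = 16*harvest_rate + 18.
So clarity = 16*harvest_rate + 22.
Solve 16*harvest_rate + 22 = 22: harvest_rate = (22 - 22) / 16 = 0.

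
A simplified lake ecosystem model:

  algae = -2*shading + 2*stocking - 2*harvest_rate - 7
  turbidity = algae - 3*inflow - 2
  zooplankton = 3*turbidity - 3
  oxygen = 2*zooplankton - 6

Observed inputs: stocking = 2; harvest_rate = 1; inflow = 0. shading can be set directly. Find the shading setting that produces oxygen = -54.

shading = 0

Substituting into the algae equation gives algae = -2*shading - 5.
Substituting into the turbidity equation gives turbidity = -2*shading - 7.
Substituting into the zooplankton equation gives zooplankton = -6*shading - 24.
Substituting into the oxygen equation gives oxygen = -12*shading - 54.
Solve -12*shading - 54 = -54: shading = (-54 + 54) / -12 = 0.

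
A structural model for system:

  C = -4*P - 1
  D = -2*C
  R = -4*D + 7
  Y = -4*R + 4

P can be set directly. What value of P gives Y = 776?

P = 6

Substituting into the D equation gives D = 8*P + 2.
Substituting into the R equation gives R = -32*P - 1.
This gives Y = 128*P + 8.
Solve 128*P + 8 = 776: P = (776 - 8) / 128 = 6.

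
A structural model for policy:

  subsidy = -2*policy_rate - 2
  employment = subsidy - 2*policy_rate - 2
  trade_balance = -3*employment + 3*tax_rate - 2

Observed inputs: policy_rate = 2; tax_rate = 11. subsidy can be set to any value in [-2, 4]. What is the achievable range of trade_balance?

37 to 55

Intervening on subsidy fixes its value directly, overriding its dependence on policy_rate.
Substituting into the employment equation gives employment = subsidy - 6.
Substituting into the trade_balance equation gives trade_balance = -3*subsidy + 49.
Linear in subsidy, so extremes are at the endpoints: subsidy = -2 gives trade_balance = 55; subsidy = 4 gives trade_balance = 37.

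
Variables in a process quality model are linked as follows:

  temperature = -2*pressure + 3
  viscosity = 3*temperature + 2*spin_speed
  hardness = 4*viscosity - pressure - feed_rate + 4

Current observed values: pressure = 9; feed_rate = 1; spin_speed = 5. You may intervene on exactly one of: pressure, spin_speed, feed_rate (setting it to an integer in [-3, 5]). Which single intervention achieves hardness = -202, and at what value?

set spin_speed = -2

Intervening on pressure: hardness = -25*pressure + 79. Reaching -202 requires pressure = 281/25, not an integer.
Intervening on spin_speed: with other inputs at their observed values, hardness = 8*spin_speed - 186. Solving for -202 gives spin_speed = -2, within [-3, 5].
Intervening on feed_rate: hardness = -feed_rate - 145. Reaching -202 requires feed_rate = 57, outside [-3, 5].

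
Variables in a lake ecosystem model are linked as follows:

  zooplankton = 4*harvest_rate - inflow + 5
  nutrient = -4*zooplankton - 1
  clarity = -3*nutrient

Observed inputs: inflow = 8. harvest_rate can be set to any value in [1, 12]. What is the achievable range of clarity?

Substituting into the zooplankton equation gives zooplankton = 4*harvest_rate - 3.
Substituting into the nutrient equation gives nutrient = -16*harvest_rate + 11.
So clarity = 48*harvest_rate - 33.
Linear in harvest_rate, so extremes are at the endpoints: harvest_rate = 1 gives clarity = 15; harvest_rate = 12 gives clarity = 543.

15 to 543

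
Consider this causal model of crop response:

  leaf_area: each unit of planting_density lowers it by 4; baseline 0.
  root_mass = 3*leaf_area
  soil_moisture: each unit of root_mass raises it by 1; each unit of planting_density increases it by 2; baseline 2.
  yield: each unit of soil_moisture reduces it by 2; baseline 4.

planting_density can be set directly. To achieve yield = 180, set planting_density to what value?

Substituting into the root_mass equation gives root_mass = -12*planting_density.
Substituting into the soil_moisture equation gives soil_moisture = -10*planting_density + 2.
yield becomes 20*planting_density.
Solve 20*planting_density = 180: planting_density = 180 / 20 = 9.

planting_density = 9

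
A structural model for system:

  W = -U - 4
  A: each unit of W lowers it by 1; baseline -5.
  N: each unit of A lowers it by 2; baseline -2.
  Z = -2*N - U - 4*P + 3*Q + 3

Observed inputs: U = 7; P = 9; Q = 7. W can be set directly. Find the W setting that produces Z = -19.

W = -4

Intervening on W fixes its value directly, overriding its dependence on U.
Substituting into the N equation gives N = 2*W + 8.
Substituting into the Z equation gives Z = -4*W - 35.
Solve -4*W - 35 = -19: W = (-19 + 35) / -4 = -4.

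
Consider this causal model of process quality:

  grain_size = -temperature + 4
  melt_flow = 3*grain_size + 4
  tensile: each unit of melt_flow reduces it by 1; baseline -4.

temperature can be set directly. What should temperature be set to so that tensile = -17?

Substituting into the melt_flow equation gives melt_flow = -3*temperature + 16.
Substituting into the tensile equation gives tensile = 3*temperature - 20.
Solve 3*temperature - 20 = -17: temperature = (-17 + 20) / 3 = 1.

temperature = 1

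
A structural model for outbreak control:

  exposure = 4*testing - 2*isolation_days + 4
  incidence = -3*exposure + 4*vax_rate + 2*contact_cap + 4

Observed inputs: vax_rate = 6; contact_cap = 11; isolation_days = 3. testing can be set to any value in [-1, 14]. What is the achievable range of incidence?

Substituting into the exposure equation gives exposure = 4*testing - 2.
Substituting into the incidence equation gives incidence = -12*testing + 56.
Linear in testing, so extremes are at the endpoints: testing = -1 gives incidence = 68; testing = 14 gives incidence = -112.

-112 to 68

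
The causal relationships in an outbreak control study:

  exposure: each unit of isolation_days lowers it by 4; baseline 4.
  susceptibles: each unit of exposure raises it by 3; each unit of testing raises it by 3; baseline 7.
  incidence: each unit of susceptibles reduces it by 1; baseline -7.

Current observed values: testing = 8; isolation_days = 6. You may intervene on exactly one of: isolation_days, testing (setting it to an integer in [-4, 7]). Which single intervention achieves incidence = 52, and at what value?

set testing = -2

Intervening on isolation_days: incidence = 12*isolation_days - 50. Reaching 52 requires isolation_days = 17/2, not an integer.
Intervening on testing: with other inputs at their observed values, incidence = -3*testing + 46. Solving for 52 gives testing = -2, within [-4, 7].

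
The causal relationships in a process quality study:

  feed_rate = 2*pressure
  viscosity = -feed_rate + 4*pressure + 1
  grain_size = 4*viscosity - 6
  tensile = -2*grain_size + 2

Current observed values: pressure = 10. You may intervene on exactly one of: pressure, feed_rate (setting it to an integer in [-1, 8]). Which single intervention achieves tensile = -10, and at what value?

set pressure = 1

Intervening on pressure: with other inputs at their observed values, tensile = -16*pressure + 6. Solving for -10 gives pressure = 1, within [-1, 8].
Intervening on feed_rate: tensile = 8*feed_rate - 314. Reaching -10 requires feed_rate = 38, outside [-1, 8].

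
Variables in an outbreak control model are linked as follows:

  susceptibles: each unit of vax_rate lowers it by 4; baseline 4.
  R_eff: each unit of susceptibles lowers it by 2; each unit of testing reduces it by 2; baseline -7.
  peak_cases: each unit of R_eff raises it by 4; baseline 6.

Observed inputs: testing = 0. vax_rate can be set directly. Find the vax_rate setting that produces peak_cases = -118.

Substituting into the R_eff equation gives R_eff = 8*vax_rate - 15.
This gives peak_cases = 32*vax_rate - 54.
Solve 32*vax_rate - 54 = -118: vax_rate = (-118 + 54) / 32 = -2.

vax_rate = -2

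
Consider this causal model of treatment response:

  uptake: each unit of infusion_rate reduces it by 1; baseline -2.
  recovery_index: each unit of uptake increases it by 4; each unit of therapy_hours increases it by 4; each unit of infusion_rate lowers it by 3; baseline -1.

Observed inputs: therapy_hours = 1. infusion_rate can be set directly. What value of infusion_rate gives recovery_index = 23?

infusion_rate = -4

Substituting into the recovery_index equation gives recovery_index = -7*infusion_rate - 5.
Solve -7*infusion_rate - 5 = 23: infusion_rate = (23 + 5) / -7 = -4.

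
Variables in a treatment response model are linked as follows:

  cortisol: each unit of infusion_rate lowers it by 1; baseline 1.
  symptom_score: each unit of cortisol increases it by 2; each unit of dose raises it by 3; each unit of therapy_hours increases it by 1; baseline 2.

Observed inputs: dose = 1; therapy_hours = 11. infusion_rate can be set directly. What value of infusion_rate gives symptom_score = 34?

infusion_rate = -8

Substituting into the symptom_score equation gives symptom_score = -2*infusion_rate + 18.
Solve -2*infusion_rate + 18 = 34: infusion_rate = (34 - 18) / -2 = -8.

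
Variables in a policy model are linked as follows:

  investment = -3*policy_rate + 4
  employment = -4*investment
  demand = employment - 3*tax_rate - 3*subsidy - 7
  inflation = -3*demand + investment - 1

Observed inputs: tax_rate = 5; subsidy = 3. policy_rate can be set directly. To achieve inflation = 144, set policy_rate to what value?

Substituting into the employment equation gives employment = 12*policy_rate - 16.
This gives demand = 12*policy_rate - 47.
Substituting into the inflation equation gives inflation = -39*policy_rate + 144.
Solve -39*policy_rate + 144 = 144: policy_rate = (144 - 144) / -39 = 0.

policy_rate = 0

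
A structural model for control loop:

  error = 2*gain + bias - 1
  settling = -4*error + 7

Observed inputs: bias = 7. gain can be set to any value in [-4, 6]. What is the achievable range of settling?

Substituting into the error equation gives error = 2*gain + 6.
settling becomes -8*gain - 17.
Linear in gain, so extremes are at the endpoints: gain = -4 gives settling = 15; gain = 6 gives settling = -65.

-65 to 15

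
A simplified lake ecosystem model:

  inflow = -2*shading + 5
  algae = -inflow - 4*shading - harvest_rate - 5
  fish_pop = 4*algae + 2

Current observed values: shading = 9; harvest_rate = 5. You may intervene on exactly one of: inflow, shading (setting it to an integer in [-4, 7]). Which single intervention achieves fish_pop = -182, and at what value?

set inflow = 0

Intervening on inflow: with other inputs at their observed values, fish_pop = -4*inflow - 182. Solving for -182 gives inflow = 0, within [-4, 7].
Intervening on shading: fish_pop = -8*shading - 58. Reaching -182 requires shading = 31/2, not an integer.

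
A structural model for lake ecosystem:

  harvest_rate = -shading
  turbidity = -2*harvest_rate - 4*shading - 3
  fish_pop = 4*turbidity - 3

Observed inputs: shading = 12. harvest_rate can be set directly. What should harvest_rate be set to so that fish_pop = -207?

Intervening on harvest_rate fixes its value directly, overriding its dependence on shading.
Substituting into the turbidity equation gives turbidity = -2*harvest_rate - 51.
Substituting into the fish_pop equation gives fish_pop = -8*harvest_rate - 207.
Solve -8*harvest_rate - 207 = -207: harvest_rate = (-207 + 207) / -8 = 0.

harvest_rate = 0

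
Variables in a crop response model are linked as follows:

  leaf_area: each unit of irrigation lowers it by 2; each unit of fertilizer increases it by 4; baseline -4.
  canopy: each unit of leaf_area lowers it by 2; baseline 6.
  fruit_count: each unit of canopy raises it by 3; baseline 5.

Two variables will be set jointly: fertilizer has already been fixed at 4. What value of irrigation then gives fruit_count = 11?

With fertilizer held at 4:
Substituting into the leaf_area equation gives leaf_area = -2*irrigation + 12.
Substituting into the canopy equation gives canopy = 4*irrigation - 18.
Substituting into the fruit_count equation gives fruit_count = 12*irrigation - 49.
Solve 12*irrigation - 49 = 11: irrigation = (11 + 49) / 12 = 5.

irrigation = 5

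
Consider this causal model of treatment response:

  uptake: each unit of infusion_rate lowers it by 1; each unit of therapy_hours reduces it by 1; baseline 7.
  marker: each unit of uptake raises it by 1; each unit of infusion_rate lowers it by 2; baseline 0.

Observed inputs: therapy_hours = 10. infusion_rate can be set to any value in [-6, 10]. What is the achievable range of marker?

Substituting into the uptake equation gives uptake = -infusion_rate - 3.
So marker = -3*infusion_rate - 3.
Linear in infusion_rate, so extremes are at the endpoints: infusion_rate = -6 gives marker = 15; infusion_rate = 10 gives marker = -33.

-33 to 15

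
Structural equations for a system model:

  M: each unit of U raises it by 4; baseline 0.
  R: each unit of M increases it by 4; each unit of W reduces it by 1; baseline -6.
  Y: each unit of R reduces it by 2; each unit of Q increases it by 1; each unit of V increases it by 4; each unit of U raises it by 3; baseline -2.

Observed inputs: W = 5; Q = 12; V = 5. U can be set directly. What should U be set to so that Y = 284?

U = -8

Substituting into the R equation gives R = 16*U - 11.
Y becomes -29*U + 52.
Solve -29*U + 52 = 284: U = (284 - 52) / -29 = -8.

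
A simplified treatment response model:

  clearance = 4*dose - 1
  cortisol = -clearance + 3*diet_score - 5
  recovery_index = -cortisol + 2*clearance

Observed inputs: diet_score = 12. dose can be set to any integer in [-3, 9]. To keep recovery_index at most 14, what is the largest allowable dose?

Substituting into the cortisol equation gives cortisol = -4*dose + 32.
So recovery_index = 12*dose - 34.
Require 12*dose - 34 ≤ 14, so dose ≤ 4.
The largest integer in [-3, 9] satisfying this is 4.

dose = 4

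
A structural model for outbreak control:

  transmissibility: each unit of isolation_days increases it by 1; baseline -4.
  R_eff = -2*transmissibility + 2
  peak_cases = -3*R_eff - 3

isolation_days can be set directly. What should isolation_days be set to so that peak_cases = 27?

isolation_days = 10

Substituting into the R_eff equation gives R_eff = -2*isolation_days + 10.
Substituting into the peak_cases equation gives peak_cases = 6*isolation_days - 33.
Solve 6*isolation_days - 33 = 27: isolation_days = (27 + 33) / 6 = 10.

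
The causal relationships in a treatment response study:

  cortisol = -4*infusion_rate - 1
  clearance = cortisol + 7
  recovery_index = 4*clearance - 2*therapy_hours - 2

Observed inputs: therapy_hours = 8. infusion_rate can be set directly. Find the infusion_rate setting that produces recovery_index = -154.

Substituting into the clearance equation gives clearance = -4*infusion_rate + 6.
So recovery_index = -16*infusion_rate + 6.
Solve -16*infusion_rate + 6 = -154: infusion_rate = (-154 - 6) / -16 = 10.

infusion_rate = 10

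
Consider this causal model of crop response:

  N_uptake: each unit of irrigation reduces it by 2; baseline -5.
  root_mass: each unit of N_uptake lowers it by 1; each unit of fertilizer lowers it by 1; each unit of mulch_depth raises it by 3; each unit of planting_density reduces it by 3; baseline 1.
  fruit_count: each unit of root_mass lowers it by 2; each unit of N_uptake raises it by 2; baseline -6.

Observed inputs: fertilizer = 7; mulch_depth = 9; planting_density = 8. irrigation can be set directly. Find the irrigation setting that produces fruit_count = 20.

irrigation = -5

Substituting into the root_mass equation gives root_mass = 2*irrigation + 2.
So fruit_count = -8*irrigation - 20.
Solve -8*irrigation - 20 = 20: irrigation = (20 + 20) / -8 = -5.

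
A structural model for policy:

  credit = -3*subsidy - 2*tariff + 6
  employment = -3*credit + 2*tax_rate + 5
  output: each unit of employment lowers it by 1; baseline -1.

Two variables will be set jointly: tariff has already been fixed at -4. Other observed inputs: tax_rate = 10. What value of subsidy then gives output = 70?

subsidy = -6

With tariff held at -4:
Substituting into the credit equation gives credit = -3*subsidy + 14.
employment becomes 9*subsidy - 17.
So output = -9*subsidy + 16.
Solve -9*subsidy + 16 = 70: subsidy = (70 - 16) / -9 = -6.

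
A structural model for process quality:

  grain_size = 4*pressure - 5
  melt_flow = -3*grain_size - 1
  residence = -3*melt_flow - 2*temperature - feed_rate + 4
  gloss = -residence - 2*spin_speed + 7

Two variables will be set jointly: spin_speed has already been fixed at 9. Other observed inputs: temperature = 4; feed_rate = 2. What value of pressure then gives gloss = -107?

pressure = 4

With spin_speed held at 9:
Substituting into the melt_flow equation gives melt_flow = -12*pressure + 14.
residence becomes 36*pressure - 48.
So gloss = -36*pressure + 37.
Solve -36*pressure + 37 = -107: pressure = (-107 - 37) / -36 = 4.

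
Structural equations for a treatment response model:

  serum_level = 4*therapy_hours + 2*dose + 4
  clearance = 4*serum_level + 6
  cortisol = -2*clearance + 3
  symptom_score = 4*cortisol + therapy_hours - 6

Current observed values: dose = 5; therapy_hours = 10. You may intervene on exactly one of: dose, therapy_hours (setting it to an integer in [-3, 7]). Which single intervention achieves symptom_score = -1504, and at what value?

Intervening on dose: with other inputs at their observed values, symptom_score = -64*dose - 1440. Solving for -1504 gives dose = 1, within [-3, 7].
Intervening on therapy_hours: symptom_score = -127*therapy_hours - 490. Reaching -1504 requires therapy_hours = 1014/127, not an integer.

set dose = 1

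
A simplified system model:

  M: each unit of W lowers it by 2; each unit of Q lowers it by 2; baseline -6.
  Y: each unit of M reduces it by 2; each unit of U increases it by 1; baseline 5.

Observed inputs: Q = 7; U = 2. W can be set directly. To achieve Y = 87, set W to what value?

Substituting into the M equation gives M = -2*W - 20.
This gives Y = 4*W + 47.
Solve 4*W + 47 = 87: W = (87 - 47) / 4 = 10.

W = 10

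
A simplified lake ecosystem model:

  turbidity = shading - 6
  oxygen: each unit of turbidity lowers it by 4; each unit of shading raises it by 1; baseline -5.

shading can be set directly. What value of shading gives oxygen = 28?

Substituting into the oxygen equation gives oxygen = -3*shading + 19.
Solve -3*shading + 19 = 28: shading = (28 - 19) / -3 = -3.

shading = -3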